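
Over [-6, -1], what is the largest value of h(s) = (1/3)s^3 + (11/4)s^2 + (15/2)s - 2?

Differentiating, h'(s) = s^2 + (11/2)s + 15/2; which vanishes at s = -3 and s = -5/2.
Evaluating at the critical points and endpoints: h(-6) = -20,  h(-3) = -35/4,  h(-5/2) = -421/48,  h(-1) = -85/12.
Hence the absolute maximum is -85/12 at s = -1.

-85/12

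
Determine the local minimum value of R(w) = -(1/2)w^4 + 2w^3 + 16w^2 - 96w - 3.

-267/2

R'(w) = -2w^3 + 6w^2 + 32w - 96 = 0 at w = -4, 3, 4.
Second-derivative test with R''(w) = -6w^2 + 12w + 32: R''(-4) = -112 < 0 ⇒ local maximum; R''(3) = 14 > 0 ⇒ local minimum; R''(4) = -16 < 0 ⇒ local maximum.
Thus R has its local minimum at w = 3, with value -267/2.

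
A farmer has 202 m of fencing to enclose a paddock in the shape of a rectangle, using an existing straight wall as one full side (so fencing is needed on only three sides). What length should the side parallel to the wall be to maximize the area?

101

Let the sides perpendicular to the wall have length x and the parallel side y, so 2x + y = 202 and the area is A = xy = x(202 − 2x).
A'(x) = 202 − 4x = 0 gives x = 101/2, and A''(x) = −4 < 0 confirms a maximum.
Then y = 202 − 2·101/2 = 101 and A = 10201/2.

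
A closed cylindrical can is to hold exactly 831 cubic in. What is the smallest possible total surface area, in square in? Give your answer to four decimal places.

489.3075

With radius r and height h, πr²h = 831 so h = 831/(πr²), and S(r) = 2πr² + 2πrh = 2πr² + 2·831/r.
S'(r) = 4πr − 2·831/r² = 0 ⇒ r³ = 831/(2π), so r ≈ 5.0950 and h = 2r ≈ 10.1899.
S''(r) = 4π + 4·831/r³ > 0, so this is the minimum; S ≈ 489.3075.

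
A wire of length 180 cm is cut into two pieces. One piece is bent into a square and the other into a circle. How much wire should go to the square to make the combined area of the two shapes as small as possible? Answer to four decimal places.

100.8178

Let x be the length used for the square. Square side x/4; circle radius (180−x)/(2π).
A(x) = (x/4)² + π·((180−x)/(2π))² = x²/16 + (180−x)²/(4π) for 0 ≤ x ≤ 180. A'(x) = x/8 − (180−x)/(2π) = 0 gives x = 4·180/(π+4) ≈ 100.8178.
A'' = 1/8 + 1/(2π) > 0, so this gives the minimum combined area; x ≈ 100.8178 cm to the square.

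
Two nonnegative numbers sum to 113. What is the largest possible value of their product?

With x + y = 113, the product is P(x) = x(113 − x).
P'(x) = 113 − 2x = 0 gives x = 113/2; P'' = −2 < 0, so this is the maximum.
P = 113/2·113/2 = 12769/4.

12769/4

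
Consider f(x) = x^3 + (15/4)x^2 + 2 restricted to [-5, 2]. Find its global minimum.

The derivative is 3x^2 + (15/2)x, which vanishes at x = -5/2 and x = 0.
Candidates: f(-5) = -117/4,  f(-5/2) = 157/16,  f(0) = 2,  f(2) = 25.
The minimum over the interval is -117/4, attained at x = -5.

-117/4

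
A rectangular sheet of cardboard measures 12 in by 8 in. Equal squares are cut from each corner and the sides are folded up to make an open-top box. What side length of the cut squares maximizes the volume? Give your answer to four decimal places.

With cut size x, the volume is V(x) = x(12 − 2x)(8 − 2x) for 0 < x < 4.
V'(x) = 12x^2 − 80x + 96. Setting V'(x) = 0 gives x ≈ 1.5695 (the root in (0, 4)).
V''(x) = 24x − 80 is negative there, so this is the maximum; V ≈ 67.6036.

1.5695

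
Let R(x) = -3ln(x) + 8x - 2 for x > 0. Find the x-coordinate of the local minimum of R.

3/8

R'(x) = -3/x + 8 = 0 gives x = 3/8.
R''(x) = 3/x², which is positive for x > 0, so this is a local minimum.
R(3/8) = -3·ln(3/8) + 3 - 2 ≈ 3.9425.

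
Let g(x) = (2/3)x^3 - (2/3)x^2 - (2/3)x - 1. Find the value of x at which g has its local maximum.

-1/3

g'(x) = 2x^2 - (4/3)x - 2/3 = 0 at x = -1/3, 1.
Since g''(x) = 4x - 4/3, we get g''(-1/3) = -8/3 < 0 ⇒ local maximum; g''(1) = 8/3 > 0 ⇒ local minimum.
Thus g has its local maximum at x = -1/3, with value -71/81.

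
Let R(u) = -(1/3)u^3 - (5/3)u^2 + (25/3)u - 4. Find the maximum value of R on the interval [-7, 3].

301/81

Differentiating, R'(u) = -u^2 - (10/3)u + 25/3; which vanishes at u = -5 and u = 5/3.
Candidates: R(-7) = -89/3, R(-5) = -137/3, R(5/3) = 301/81, R(3) = -3.
The maximum over the interval is 301/81, attained at u = 5/3.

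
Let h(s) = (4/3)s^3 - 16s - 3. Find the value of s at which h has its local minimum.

2

h'(s) = 4s^2 - 16 = 0 at s = -2, 2.
h''(s) = 8s. h''(-2) = -16 < 0 ⇒ local maximum; h''(2) = 16 > 0 ⇒ local minimum.
The local minimum is h(2) = -73/3.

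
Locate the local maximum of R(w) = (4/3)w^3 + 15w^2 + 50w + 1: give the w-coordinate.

Critical points: R'(w) = 4w^2 + 30w + 50 vanishes at w = -5, -5/2.
R''(w) = 8w + 30. R''(-5) = -10 < 0 ⇒ local maximum; R''(-5/2) = 10 > 0 ⇒ local minimum.
Thus R has its local maximum at w = -5, with value -122/3.

-5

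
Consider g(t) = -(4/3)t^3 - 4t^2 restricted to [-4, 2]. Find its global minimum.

g'(t) = -4t^2 - 8t, which vanishes at t = -2 and t = 0.
Compare values at every candidate in [-4, 2]: g(-4) = 64/3; g(-2) = -16/3; g(0) = 0; g(2) = -80/3.
Hence the absolute minimum is -80/3 at t = 2.

-80/3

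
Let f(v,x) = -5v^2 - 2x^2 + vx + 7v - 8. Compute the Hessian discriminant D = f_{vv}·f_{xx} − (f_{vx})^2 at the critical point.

39

∂f/∂v = -10v + x + 7 = 0 and ∂f/∂x = v - 4x = 0, so (v, x) = (28/39, 7/39).
The Hessian has f_{vv} = -10, f_{xx} = -4, f_{vx} = 1, giving D = 39 > 0 with f_{vv} < 0, so the point is a local maximum.
D = (-10)·(-4) − (1)^2 = 39.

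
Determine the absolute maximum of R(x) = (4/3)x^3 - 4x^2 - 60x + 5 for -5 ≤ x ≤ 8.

113

Differentiating, R'(x) = 4x^2 - 8x - 60; which vanishes at x = -3 and x = 5.
Compare values at every candidate in [-5, 8]: R(-5) = 115/3, R(-3) = 113, R(5) = -685/3, R(8) = -145/3.
Hence the absolute maximum is 113 at x = -3.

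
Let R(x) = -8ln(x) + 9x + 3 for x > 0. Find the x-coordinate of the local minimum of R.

8/9

R'(x) = -8/x + 9 = 0 gives x = 8/9.
R''(x) = 8/x², which is positive for x > 0, so this is a local minimum.
R(8/9) = -8·ln(8/9) + 8 + 3 ≈ 11.9423.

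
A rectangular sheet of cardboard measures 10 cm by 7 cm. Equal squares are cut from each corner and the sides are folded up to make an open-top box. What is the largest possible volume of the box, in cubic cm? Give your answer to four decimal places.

42.3766

With cut size x, the volume is V(x) = x(10 − 2x)(7 − 2x) for 0 < x < 3.5.
V'(x) = 12x^2 − 68x + 70. Setting V'(x) = 0 gives x ≈ 1.3520 (the root in (0, 3.5)).
V''(x) = 24x − 68 is negative there, so this is the maximum; V ≈ 42.3766.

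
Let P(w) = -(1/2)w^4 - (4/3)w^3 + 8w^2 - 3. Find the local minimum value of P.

Critical points: P'(w) = -2w^3 - 4w^2 + 16w vanishes at w = -4, 0, 2.
Second-derivative test with P''(w) = -6w^2 - 8w + 16: P''(-4) = -48 < 0 ⇒ local maximum; P''(0) = 16 > 0 ⇒ local minimum; P''(2) = -24 < 0 ⇒ local maximum.
So the local minimum value is P(0) = -3.

-3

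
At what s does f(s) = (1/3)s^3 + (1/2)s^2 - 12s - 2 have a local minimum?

Critical points: f'(s) = s^2 + s - 12 vanishes at s = -4, 3.
f''(s) = 2s + 1. f''(-4) = -7 < 0 ⇒ local maximum; f''(3) = 7 > 0 ⇒ local minimum.
The local minimum is f(3) = -49/2.

3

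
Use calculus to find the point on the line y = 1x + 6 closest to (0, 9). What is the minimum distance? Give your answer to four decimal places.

Minimize D(x)^2 = (x + 0)^2 + (x - 3)^2.
d/dx[D^2] = 2(x + 0) + 2·1·(x - 3) = 0 ⇒ x = 3/2.
Then y = 15/2 and the distance is √(9/2) ≈ 2.1213.

2.1213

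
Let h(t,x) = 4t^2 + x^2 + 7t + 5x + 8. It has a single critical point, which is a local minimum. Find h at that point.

-21/16

∂h/∂t = 8t + 7 = 0 and ∂h/∂x = 2x + 5 = 0, so (t, x) = (-7/8, -5/2).
The Hessian has h_{tt} = 8, h_{xx} = 2, h_{tx} = 0, giving D = 16 > 0 with h_{tt} > 0, so the point is a local minimum.
h(-7/8, -5/2) = -21/16.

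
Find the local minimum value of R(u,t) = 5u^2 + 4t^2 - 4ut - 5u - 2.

-57/16

∂R/∂u = 10u - 4t - 5 = 0 and ∂R/∂t = -4u + 8t = 0, so (u, t) = (5/8, 5/16).
The Hessian has R_{uu} = 10, R_{tt} = 8, R_{ut} = -4, giving D = 64 > 0 with R_{uu} > 0, so the point is a local minimum.
R(5/8, 5/16) = -57/16.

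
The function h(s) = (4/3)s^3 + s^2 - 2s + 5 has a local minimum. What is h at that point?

h'(s) = 4s^2 + 2s - 2. Setting h'(s) = 0 gives s ∈ {-1, 1/2}.
h''(s) = 8s + 2. h''(-1) = -6 < 0 ⇒ local maximum; h''(1/2) = 6 > 0 ⇒ local minimum.
The local minimum is h(1/2) = 53/12.

53/12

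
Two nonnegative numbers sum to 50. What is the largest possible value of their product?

With x + y = 50, the product is P(x) = x(50 − x).
P'(x) = 50 − 2x = 0 gives x = 25; P'' = −2 < 0, so this is the maximum.
P = 25·25 = 625.

625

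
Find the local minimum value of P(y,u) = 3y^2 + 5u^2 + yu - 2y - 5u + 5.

210/59

∂P/∂y = 6y + u - 2 = 0 and ∂P/∂u = y + 10u - 5 = 0, so (y, u) = (15/59, 28/59).
The Hessian has P_{yy} = 6, P_{uu} = 10, P_{yu} = 1, giving D = 59 > 0 with P_{yy} > 0, so the point is a local minimum.
P(15/59, 28/59) = 210/59.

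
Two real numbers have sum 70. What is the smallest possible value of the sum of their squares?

With a + b = 70, a^2 + b^2 = a^2 + (70 − a)^2.
The derivative 2a − 2(70 − a) = 4a − 140 vanishes at a = 35; second derivative 4 > 0, a minimum.
The minimum is 2·(35)^2 = 2450.

2450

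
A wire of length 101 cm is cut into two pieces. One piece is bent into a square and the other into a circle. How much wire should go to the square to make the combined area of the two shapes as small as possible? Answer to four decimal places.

56.5700

Let x be the length used for the square. Square side x/4; circle radius (101−x)/(2π).
A(x) = (x/4)² + π·((101−x)/(2π))² = x²/16 + (101−x)²/(4π) for 0 ≤ x ≤ 101. A'(x) = x/8 − (101−x)/(2π) = 0 gives x = 4·101/(π+4) ≈ 56.5700.
A'' = 1/8 + 1/(2π) > 0, so this gives the minimum combined area; x ≈ 56.5700 cm to the square.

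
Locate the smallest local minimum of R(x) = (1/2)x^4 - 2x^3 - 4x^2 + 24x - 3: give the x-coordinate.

-2

R'(x) = 2x^3 - 6x^2 - 8x + 24 = 0 at x = -2, 2, 3.
R''(x) = 6x^2 - 12x - 8. R''(-2) = 40 > 0 ⇒ local minimum; R''(2) = -8 < 0 ⇒ local maximum; R''(3) = 10 > 0 ⇒ local minimum.
So the smallest local minimum value is R(-2) = -43.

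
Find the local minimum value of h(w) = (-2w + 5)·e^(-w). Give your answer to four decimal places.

h'(w) = (-2)·e^(-w) + (-2w + 5)·(-1)·e^(-w) = (2w - 7)·e^(-w). Since e^(-w) > 0, the only critical point is w = 7/2.
h''(7/2) has the same sign as 2 > 0, so this is a local minimum.
h(7/2) = (-2)·e^(-7/2) ≈ -0.0604.

-0.0604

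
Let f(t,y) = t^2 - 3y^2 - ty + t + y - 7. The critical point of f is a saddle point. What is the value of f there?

-92/13

∂f/∂t = 2t - y + 1 = 0 and ∂f/∂y = -t - 6y + 1 = 0, so (t, y) = (-5/13, 3/13).
The Hessian has f_{tt} = 2, f_{yy} = -6, f_{ty} = -1, giving D = -13 < 0, so the point is a saddle point.
f(-5/13, 3/13) = -92/13.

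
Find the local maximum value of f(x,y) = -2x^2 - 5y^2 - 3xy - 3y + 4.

142/31

∂f/∂x = -4x - 3y = 0 and ∂f/∂y = -3x - 10y - 3 = 0, so (x, y) = (9/31, -12/31).
The Hessian has f_{xx} = -4, f_{yy} = -10, f_{xy} = -3, giving D = 31 > 0 with f_{xx} < 0, so the point is a local maximum.
f(9/31, -12/31) = 142/31.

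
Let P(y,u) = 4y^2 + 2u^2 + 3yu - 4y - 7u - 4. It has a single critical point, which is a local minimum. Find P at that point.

-236/23

∂P/∂y = 8y + 3u - 4 = 0 and ∂P/∂u = 3y + 4u - 7 = 0, so (y, u) = (-5/23, 44/23).
The Hessian has P_{yy} = 8, P_{uu} = 4, P_{yu} = 3, giving D = 23 > 0 with P_{yy} > 0, so the point is a local minimum.
P(-5/23, 44/23) = -236/23.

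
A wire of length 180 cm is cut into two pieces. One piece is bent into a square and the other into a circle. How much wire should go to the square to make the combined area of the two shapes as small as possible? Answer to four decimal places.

Let x be the length used for the square. Square side x/4; circle radius (180−x)/(2π).
A(x) = (x/4)² + π·((180−x)/(2π))² = x²/16 + (180−x)²/(4π) for 0 ≤ x ≤ 180. A'(x) = x/8 − (180−x)/(2π) = 0 gives x = 4·180/(π+4) ≈ 100.8178.
A'' = 1/8 + 1/(2π) > 0, so this gives the minimum combined area; x ≈ 100.8178 cm to the square.

100.8178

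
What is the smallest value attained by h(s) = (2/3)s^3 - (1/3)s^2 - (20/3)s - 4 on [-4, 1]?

-76/3

The derivative is 2s^2 - (2/3)s - 20/3, whose only zero in [-4, 1] is s = -5/3.
Compare values at every candidate in [-4, 1]: h(-4) = -76/3, h(-5/3) = 251/81, h(1) = -31/3.
The minimum over the interval is -76/3, attained at s = -4.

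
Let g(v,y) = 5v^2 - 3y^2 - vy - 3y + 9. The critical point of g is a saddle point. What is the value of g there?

∂g/∂v = 10v - y = 0 and ∂g/∂y = -v - 6y - 3 = 0, so (v, y) = (-3/61, -30/61).
The Hessian has g_{vv} = 10, g_{yy} = -6, g_{vy} = -1, giving D = -61 < 0, so the point is a saddle point.
g(-3/61, -30/61) = 594/61.

594/61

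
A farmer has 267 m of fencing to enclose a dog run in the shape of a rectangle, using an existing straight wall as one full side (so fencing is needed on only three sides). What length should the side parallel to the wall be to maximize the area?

Let the sides perpendicular to the wall have length x and the parallel side y, so 2x + y = 267 and the area is A = xy = x(267 − 2x).
A'(x) = 267 − 4x = 0 gives x = 267/4, and A''(x) = −4 < 0 confirms a maximum.
Then y = 267 − 2·267/4 = 267/2 and A = 71289/8.

267/2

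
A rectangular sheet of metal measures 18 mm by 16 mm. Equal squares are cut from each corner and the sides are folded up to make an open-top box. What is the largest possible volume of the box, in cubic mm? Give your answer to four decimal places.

With cut size x, the volume is V(x) = x(18 − 2x)(16 − 2x) for 0 < x < 8.
V'(x) = 12x^2 − 136x + 288. Setting V'(x) = 0 gives x ≈ 2.8187 (the root in (0, 8)).
V''(x) = 24x − 136 is negative there, so this is the maximum; V ≈ 361.0999.

361.0999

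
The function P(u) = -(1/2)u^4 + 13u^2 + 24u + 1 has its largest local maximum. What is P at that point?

177

Critical points: P'(u) = -2u^3 + 26u + 24 vanishes at u = -3, -1, 4.
Second-derivative test with P''(u) = -6u^2 + 26: P''(-3) = -28 < 0 ⇒ local maximum; P''(-1) = 20 > 0 ⇒ local minimum; P''(4) = -70 < 0 ⇒ local maximum.
Thus P has its largest local maximum at u = 4, with value 177.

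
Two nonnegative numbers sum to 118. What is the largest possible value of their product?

With x + y = 118, the product is P(x) = x(118 − x).
P'(x) = 118 − 2x = 0 gives x = 59; P'' = −2 < 0, so this is the maximum.
P = 59·59 = 3481.

3481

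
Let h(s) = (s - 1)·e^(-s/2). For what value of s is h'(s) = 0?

3

By the product rule, h'(s) = (-(1/2)s + 3/2)·e^(-s/2). Since e^(-s/2) > 0, the only critical point is s = 3.
h''(3) has the same sign as -1/2 < 0, so this is a local maximum.
h(3) = (2)·e^(-3/2) ≈ 0.4463.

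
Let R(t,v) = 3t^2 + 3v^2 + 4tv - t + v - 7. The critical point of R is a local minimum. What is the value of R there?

-15/2

∂R/∂t = 6t + 4v - 1 = 0 and ∂R/∂v = 4t + 6v + 1 = 0, so (t, v) = (1/2, -1/2).
The Hessian has R_{tt} = 6, R_{vv} = 6, R_{tv} = 4, giving D = 20 > 0 with R_{tt} > 0, so the point is a local minimum.
R(1/2, -1/2) = -15/2.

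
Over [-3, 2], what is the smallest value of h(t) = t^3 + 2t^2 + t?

-12

The derivative is 3t^2 + 4t + 1, which vanishes at t = -1 and t = -1/3.
Candidates: h(-3) = -12,  h(-1) = 0,  h(-1/3) = -4/27,  h(2) = 18.
Hence the absolute minimum is -12 at t = -3.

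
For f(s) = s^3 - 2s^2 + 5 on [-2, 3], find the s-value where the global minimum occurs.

f'(s) = 3s^2 - 4s, which vanishes at s = 0 and s = 4/3.
Compare values at every candidate in [-2, 3]: f(-2) = -11,  f(0) = 5,  f(4/3) = 103/27,  f(3) = 14.
So the minimum is f(-2) = -11.

-2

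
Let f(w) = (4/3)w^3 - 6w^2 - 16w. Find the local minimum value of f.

f'(w) = 4w^2 - 12w - 16 = 0 at w = -1, 4.
Second-derivative test with f''(w) = 8w - 12: f''(-1) = -20 < 0 ⇒ local maximum; f''(4) = 20 > 0 ⇒ local minimum.
The local minimum is f(4) = -224/3.

-224/3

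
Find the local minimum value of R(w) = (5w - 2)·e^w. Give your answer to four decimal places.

Differentiating with the product rule gives R'(w) = (5w + 3)·e^w. Since e^w > 0, the only critical point is w = -3/5.
R''(-3/5) has the same sign as 5 > 0, so this is a local minimum.
R(-3/5) = (-5)·e^(-3/5) ≈ -2.7441.

-2.7441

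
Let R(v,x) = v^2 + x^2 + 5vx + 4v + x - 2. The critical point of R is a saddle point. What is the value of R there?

-15/7

∂R/∂v = 2v + 5x + 4 = 0 and ∂R/∂x = 5v + 2x + 1 = 0, so (v, x) = (1/7, -6/7).
The Hessian has R_{vv} = 2, R_{xx} = 2, R_{vx} = 5, giving D = -21 < 0, so the point is a saddle point.
R(1/7, -6/7) = -15/7.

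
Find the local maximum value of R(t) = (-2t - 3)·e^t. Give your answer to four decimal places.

By the product rule, R'(t) = (-2t - 5)·e^t. Since e^t > 0, the only critical point is t = -5/2.
R''(-5/2) has the same sign as -2 < 0, so this is a local maximum.
R(-5/2) = (2)·e^(-5/2) ≈ 0.1642.

0.1642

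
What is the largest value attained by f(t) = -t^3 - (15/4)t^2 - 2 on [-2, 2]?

-2

f'(t) = -3t^2 - (15/2)t, whose only zero in [-2, 2] is t = 0.
Compare values at every candidate in [-2, 2]: f(-2) = -9,  f(0) = -2,  f(2) = -25.
Hence the absolute maximum is -2 at t = 0.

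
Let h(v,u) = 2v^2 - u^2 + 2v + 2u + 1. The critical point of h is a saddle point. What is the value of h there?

3/2

∂h/∂v = 4v + 2 = 0 and ∂h/∂u = -2u + 2 = 0, so (v, u) = (-1/2, 1).
The Hessian has h_{vv} = 4, h_{uu} = -2, h_{vu} = 0, giving D = -8 < 0, so the point is a saddle point.
h(-1/2, 1) = 3/2.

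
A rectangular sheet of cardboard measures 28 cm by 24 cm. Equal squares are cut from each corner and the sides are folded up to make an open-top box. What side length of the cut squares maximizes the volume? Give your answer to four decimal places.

4.2950

With cut size x, the volume is V(x) = x(28 − 2x)(24 − 2x) for 0 < x < 12.
V'(x) = 12x^2 − 208x + 672. Setting V'(x) = 0 gives x ≈ 4.2950 (the root in (0, 12)).
V''(x) = 24x − 208 is negative there, so this is the maximum; V ≈ 1284.6693.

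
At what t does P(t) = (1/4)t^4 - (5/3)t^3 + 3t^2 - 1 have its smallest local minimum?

0

P'(t) = t^3 - 5t^2 + 6t. Setting P'(t) = 0 gives t ∈ {0, 2, 3}.
Second-derivative test with P''(t) = 3t^2 - 10t + 6: P''(0) = 6 > 0 ⇒ local minimum; P''(2) = -2 < 0 ⇒ local maximum; P''(3) = 3 > 0 ⇒ local minimum.
The smallest local minimum is P(0) = -1.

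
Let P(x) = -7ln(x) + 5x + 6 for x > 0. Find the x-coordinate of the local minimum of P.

P'(x) = -7/x + 5 = 0 gives x = 7/5.
P''(x) = 7/x², which is positive for x > 0, so this is a local minimum.
P(7/5) = -7·ln(7/5) + 7 + 6 ≈ 10.6447.

7/5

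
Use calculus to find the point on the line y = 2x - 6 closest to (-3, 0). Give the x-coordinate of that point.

Minimize D(x)^2 = (x + 3)^2 + (2x - 6)^2.
d/dx[D^2] = 2(x + 3) + 2·2·(2x - 6) = 0 ⇒ x = 9/5.
Then y = -12/5 and the distance is √(144/5) ≈ 5.3666.

9/5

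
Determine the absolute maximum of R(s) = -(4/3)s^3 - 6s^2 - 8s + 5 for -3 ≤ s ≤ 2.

11

R'(s) = -4s^2 - 12s - 8, which vanishes at s = -2 and s = -1.
Evaluating at the critical points and endpoints: R(-3) = 11, R(-2) = 23/3, R(-1) = 25/3, R(2) = -137/3.
The maximum over the interval is 11, attained at s = -3.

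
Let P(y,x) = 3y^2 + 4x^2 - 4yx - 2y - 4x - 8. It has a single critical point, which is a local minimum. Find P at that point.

-11

∂P/∂y = 6y - 4x - 2 = 0 and ∂P/∂x = -4y + 8x - 4 = 0, so (y, x) = (1, 1).
The Hessian has P_{yy} = 6, P_{xx} = 8, P_{yx} = -4, giving D = 32 > 0 with P_{yy} > 0, so the point is a local minimum.
P(1, 1) = -11.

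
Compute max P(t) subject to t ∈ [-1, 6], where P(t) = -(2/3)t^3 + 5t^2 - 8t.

41/3

Differentiating, P'(t) = -2t^2 + 10t - 8; which vanishes at t = 1 and t = 4.
Compare values at every candidate in [-1, 6]: P(-1) = 41/3,  P(1) = -11/3,  P(4) = 16/3,  P(6) = -12.
So the maximum is P(-1) = 41/3.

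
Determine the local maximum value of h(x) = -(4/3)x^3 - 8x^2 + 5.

Critical points: h'(x) = -4x^2 - 16x vanishes at x = -4, 0.
Since h''(x) = -8x - 16, we get h''(-4) = 16 > 0 ⇒ local minimum; h''(0) = -16 < 0 ⇒ local maximum.
So the local maximum value is h(0) = 5.

5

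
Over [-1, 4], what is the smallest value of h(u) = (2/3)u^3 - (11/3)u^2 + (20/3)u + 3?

-8

Differentiating, h'(u) = 2u^2 - (22/3)u + 20/3; which vanishes at u = 5/3 and u = 2.
Compare values at every candidate in [-1, 4]: h(-1) = -8, h(5/3) = 568/81, h(2) = 7, h(4) = 41/3.
Hence the absolute minimum is -8 at u = -1.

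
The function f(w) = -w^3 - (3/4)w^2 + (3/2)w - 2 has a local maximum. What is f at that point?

f'(w) = -3w^2 - (3/2)w + 3/2 = 0 at w = -1, 1/2.
Since f''(w) = -6w - 3/2, we get f''(-1) = 9/2 > 0 ⇒ local minimum; f''(1/2) = -9/2 < 0 ⇒ local maximum.
So the local maximum value is f(1/2) = -25/16.

-25/16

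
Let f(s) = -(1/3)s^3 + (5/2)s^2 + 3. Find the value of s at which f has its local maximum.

f'(s) = -s^2 + 5s = 0 at s = 0, 5.
Second-derivative test with f''(s) = -2s + 5: f''(0) = 5 > 0 ⇒ local minimum; f''(5) = -5 < 0 ⇒ local maximum.
Thus f has its local maximum at s = 5, with value 143/6.

5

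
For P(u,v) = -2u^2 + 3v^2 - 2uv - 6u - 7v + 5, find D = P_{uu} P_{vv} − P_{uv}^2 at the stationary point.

-28

∂P/∂u = -4u - 2v - 6 = 0 and ∂P/∂v = -2u + 6v - 7 = 0, so (u, v) = (-25/14, 4/7).
The Hessian has P_{uu} = -4, P_{vv} = 6, P_{uv} = -2, giving D = -28 < 0, so the point is a saddle point.
D = (-4)·(6) − (-2)^2 = -28.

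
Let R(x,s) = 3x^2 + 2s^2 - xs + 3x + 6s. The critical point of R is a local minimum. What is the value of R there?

∂R/∂x = 6x - s + 3 = 0 and ∂R/∂s = -x + 4s + 6 = 0, so (x, s) = (-18/23, -39/23).
The Hessian has R_{xx} = 6, R_{ss} = 4, R_{xs} = -1, giving D = 23 > 0 with R_{xx} > 0, so the point is a local minimum.
R(-18/23, -39/23) = -144/23.

-144/23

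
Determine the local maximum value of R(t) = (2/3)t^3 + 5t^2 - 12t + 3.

111

R'(t) = 2t^2 + 10t - 12 = 0 at t = -6, 1.
R''(t) = 4t + 10. R''(-6) = -14 < 0 ⇒ local maximum; R''(1) = 14 > 0 ⇒ local minimum.
Thus R has its local maximum at t = -6, with value 111.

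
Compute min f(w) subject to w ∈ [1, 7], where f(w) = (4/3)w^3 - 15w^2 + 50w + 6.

f'(w) = 4w^2 - 30w + 50, which vanishes at w = 5/2 and w = 5.
Candidates: f(1) = 127/3,  f(5/2) = 697/12,  f(5) = 143/3,  f(7) = 235/3.
The minimum over the interval is 127/3, attained at w = 1.

127/3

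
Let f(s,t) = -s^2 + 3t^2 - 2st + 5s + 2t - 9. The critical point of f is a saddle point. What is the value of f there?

-53/16

∂f/∂s = -2s - 2t + 5 = 0 and ∂f/∂t = -2s + 6t + 2 = 0, so (s, t) = (17/8, 3/8).
The Hessian has f_{ss} = -2, f_{tt} = 6, f_{st} = -2, giving D = -16 < 0, so the point is a saddle point.
f(17/8, 3/8) = -53/16.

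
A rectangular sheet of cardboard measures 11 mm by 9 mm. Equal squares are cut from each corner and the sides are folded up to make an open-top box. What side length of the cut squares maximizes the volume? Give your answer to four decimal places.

1.6419

With cut size x, the volume is V(x) = x(11 − 2x)(9 − 2x) for 0 < x < 4.5.
V'(x) = 12x^2 − 80x + 99. Setting V'(x) = 0 gives x ≈ 1.6419 (the root in (0, 4.5)).
V''(x) = 24x − 80 is negative there, so this is the maximum; V ≈ 72.4198.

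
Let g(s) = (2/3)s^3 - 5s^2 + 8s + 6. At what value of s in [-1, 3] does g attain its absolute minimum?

-1

g'(s) = 2s^2 - 10s + 8, whose only zero in [-1, 3] is s = 1.
Candidates: g(-1) = -23/3, g(1) = 29/3, g(3) = 3.
Hence the absolute minimum is -23/3 at s = -1.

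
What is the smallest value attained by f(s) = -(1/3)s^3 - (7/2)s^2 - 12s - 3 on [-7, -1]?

35/6

The derivative is -s^2 - 7s - 12, which vanishes at s = -4 and s = -3.
Evaluating at the critical points and endpoints: f(-7) = 143/6; f(-4) = 31/3; f(-3) = 21/2; f(-1) = 35/6.
So the minimum is f(-1) = 35/6.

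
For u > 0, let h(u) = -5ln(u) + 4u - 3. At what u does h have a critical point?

h'(u) = -5/u + 4 = 0 gives u = 5/4.
h''(u) = 5/u², which is positive for u > 0, so this is a local minimum.
h(5/4) = -5·ln(5/4) + 5 - 3 ≈ 0.8843.

5/4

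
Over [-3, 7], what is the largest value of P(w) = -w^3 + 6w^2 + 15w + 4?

104

Differentiating, P'(w) = -3w^2 + 12w + 15; which vanishes at w = -1 and w = 5.
Evaluating at the critical points and endpoints: P(-3) = 40; P(-1) = -4; P(5) = 104; P(7) = 60.
The maximum over the interval is 104, attained at w = 5.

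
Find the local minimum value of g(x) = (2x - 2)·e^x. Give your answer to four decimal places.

-2.0000

Differentiating with the product rule gives g'(x) = (2x)·e^x. Since e^x > 0, the only critical point is x = 0.
g''(0) has the same sign as 2 > 0, so this is a local minimum.
g(0) = (-2)·e^(0) ≈ -2.0000.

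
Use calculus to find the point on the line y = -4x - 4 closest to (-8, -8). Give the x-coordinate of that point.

8/17

Minimize D(x)^2 = (x + 8)^2 + (-4x + 4)^2.
d/dx[D^2] = 2(x + 8) + 2·(-4)·(-4x + 4) = 0 ⇒ x = 8/17.
Then y = -100/17 and the distance is √(1296/17) ≈ 8.7313.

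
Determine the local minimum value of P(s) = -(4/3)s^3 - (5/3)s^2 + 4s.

-21/4

P'(s) = -4s^2 - (10/3)s + 4 = 0 at s = -3/2, 2/3.
Second-derivative test with P''(s) = -8s - 10/3: P''(-3/2) = 26/3 > 0 ⇒ local minimum; P''(2/3) = -26/3 < 0 ⇒ local maximum.
The local minimum is P(-3/2) = -21/4.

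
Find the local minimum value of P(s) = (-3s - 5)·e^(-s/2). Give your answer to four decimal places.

-5.0789

P'(s) = (-3)·e^(-s/2) + (-3s - 5)·(-1/2)·e^(-s/2) = ((3/2)s - 1/2)·e^(-s/2). Since e^(-s/2) > 0, the only critical point is s = 1/3.
P''(1/3) has the same sign as 3/2 > 0, so this is a local minimum.
P(1/3) = (-6)·e^(-1/6) ≈ -5.0789.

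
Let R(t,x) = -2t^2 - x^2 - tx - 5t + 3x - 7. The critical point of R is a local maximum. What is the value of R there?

9/7

∂R/∂t = -4t - x - 5 = 0 and ∂R/∂x = -t - 2x + 3 = 0, so (t, x) = (-13/7, 17/7).
The Hessian has R_{tt} = -4, R_{xx} = -2, R_{tx} = -1, giving D = 7 > 0 with R_{tt} < 0, so the point is a local maximum.
R(-13/7, 17/7) = 9/7.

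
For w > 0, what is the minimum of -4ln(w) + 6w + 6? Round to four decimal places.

11.6219

h'(w) = -4/w + 6 = 0 gives w = 2/3.
h''(w) = 4/w², which is positive for w > 0, so this is a local minimum.
h(2/3) = -4·ln(2/3) + 4 + 6 ≈ 11.6219.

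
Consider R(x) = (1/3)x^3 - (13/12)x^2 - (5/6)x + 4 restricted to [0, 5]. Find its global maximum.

R'(x) = x^2 - (13/6)x - 5/6, whose only zero in [0, 5] is x = 5/2.
Compare values at every candidate in [0, 5]: R(0) = 4; R(5/2) = 17/48; R(5) = 173/12.
So the maximum is R(5) = 173/12.

173/12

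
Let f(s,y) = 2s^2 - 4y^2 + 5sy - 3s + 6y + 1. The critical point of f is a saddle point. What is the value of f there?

∂f/∂s = 4s + 5y - 3 = 0 and ∂f/∂y = 5s - 8y + 6 = 0, so (s, y) = (-2/19, 13/19).
The Hessian has f_{ss} = 4, f_{yy} = -8, f_{sy} = 5, giving D = -57 < 0, so the point is a saddle point.
f(-2/19, 13/19) = 61/19.

61/19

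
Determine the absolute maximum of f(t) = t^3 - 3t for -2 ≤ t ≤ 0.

Differentiating, f'(t) = 3t^2 - 3; whose only zero in [-2, 0] is t = -1.
Evaluating at the critical points and endpoints: f(-2) = -2,  f(-1) = 2,  f(0) = 0.
Hence the absolute maximum is 2 at t = -1.

2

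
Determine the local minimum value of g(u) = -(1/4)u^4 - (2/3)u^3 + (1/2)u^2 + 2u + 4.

35/12

g'(u) = -u^3 - 2u^2 + u + 2 = 0 at u = -2, -1, 1.
Since g''(u) = -3u^2 - 4u + 1, we get g''(-2) = -3 < 0 ⇒ local maximum; g''(-1) = 2 > 0 ⇒ local minimum; g''(1) = -6 < 0 ⇒ local maximum.
The local minimum is g(-1) = 35/12.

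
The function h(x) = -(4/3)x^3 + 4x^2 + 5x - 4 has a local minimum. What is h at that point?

-16/3

h'(x) = -4x^2 + 8x + 5 = 0 at x = -1/2, 5/2.
Second-derivative test with h''(x) = -8x + 8: h''(-1/2) = 12 > 0 ⇒ local minimum; h''(5/2) = -12 < 0 ⇒ local maximum.
The local minimum is h(-1/2) = -16/3.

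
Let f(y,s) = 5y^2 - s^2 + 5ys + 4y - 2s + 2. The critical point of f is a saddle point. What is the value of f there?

∂f/∂y = 10y + 5s + 4 = 0 and ∂f/∂s = 5y - 2s - 2 = 0, so (y, s) = (2/45, -8/9).
The Hessian has f_{yy} = 10, f_{ss} = -2, f_{ys} = 5, giving D = -45 < 0, so the point is a saddle point.
f(2/45, -8/9) = 134/45.

134/45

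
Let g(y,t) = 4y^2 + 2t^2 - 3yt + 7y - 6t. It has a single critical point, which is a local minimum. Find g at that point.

-116/23

∂g/∂y = 8y - 3t + 7 = 0 and ∂g/∂t = -3y + 4t - 6 = 0, so (y, t) = (-10/23, 27/23).
The Hessian has g_{yy} = 8, g_{tt} = 4, g_{yt} = -3, giving D = 23 > 0 with g_{yy} > 0, so the point is a local minimum.
g(-10/23, 27/23) = -116/23.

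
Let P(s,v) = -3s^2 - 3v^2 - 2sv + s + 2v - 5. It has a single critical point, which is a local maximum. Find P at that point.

-149/32

∂P/∂s = -6s - 2v + 1 = 0 and ∂P/∂v = -2s - 6v + 2 = 0, so (s, v) = (1/16, 5/16).
The Hessian has P_{ss} = -6, P_{vv} = -6, P_{sv} = -2, giving D = 32 > 0 with P_{ss} < 0, so the point is a local maximum.
P(1/16, 5/16) = -149/32.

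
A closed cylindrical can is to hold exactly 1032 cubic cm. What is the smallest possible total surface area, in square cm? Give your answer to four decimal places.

565.3287

With radius r and height h, πr²h = 1032 so h = 1032/(πr²), and S(r) = 2πr² + 2πrh = 2πr² + 2·1032/r.
S'(r) = 4πr − 2·1032/r² = 0 ⇒ r³ = 1032/(2π), so r ≈ 5.4765 and h = 2r ≈ 10.9529.
S''(r) = 4π + 4·1032/r³ > 0, so this is the minimum; S ≈ 565.3287.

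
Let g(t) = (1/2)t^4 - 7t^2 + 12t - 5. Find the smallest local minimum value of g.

-127/2

Critical points: g'(t) = 2t^3 - 14t + 12 vanishes at t = -3, 1, 2.
g''(t) = 6t^2 - 14. g''(-3) = 40 > 0 ⇒ local minimum; g''(1) = -8 < 0 ⇒ local maximum; g''(2) = 10 > 0 ⇒ local minimum.
Thus g has its smallest local minimum at t = -3, with value -127/2.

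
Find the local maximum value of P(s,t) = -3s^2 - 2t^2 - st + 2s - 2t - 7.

∂P/∂s = -6s - t + 2 = 0 and ∂P/∂t = -s - 4t - 2 = 0, so (s, t) = (10/23, -14/23).
The Hessian has P_{ss} = -6, P_{tt} = -4, P_{st} = -1, giving D = 23 > 0 with P_{ss} < 0, so the point is a local maximum.
P(10/23, -14/23) = -137/23.

-137/23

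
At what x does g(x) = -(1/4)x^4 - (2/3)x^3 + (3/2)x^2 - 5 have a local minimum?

0

g'(x) = -x^3 - 2x^2 + 3x. Setting g'(x) = 0 gives x ∈ {-3, 0, 1}.
Since g''(x) = -3x^2 - 4x + 3, we get g''(-3) = -12 < 0 ⇒ local maximum; g''(0) = 3 > 0 ⇒ local minimum; g''(1) = -4 < 0 ⇒ local maximum.
So the local minimum value is g(0) = -5.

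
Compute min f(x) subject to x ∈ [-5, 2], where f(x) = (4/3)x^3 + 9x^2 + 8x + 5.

The derivative is 4x^2 + 18x + 8, which vanishes at x = -4 and x = -1/2.
Evaluating at the critical points and endpoints: f(-5) = 70/3,  f(-4) = 95/3,  f(-1/2) = 37/12,  f(2) = 203/3.
So the minimum is f(-1/2) = 37/12.

37/12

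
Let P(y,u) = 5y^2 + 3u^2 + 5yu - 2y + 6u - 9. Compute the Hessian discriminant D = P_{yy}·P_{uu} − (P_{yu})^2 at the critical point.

∂P/∂y = 10y + 5u - 2 = 0 and ∂P/∂u = 5y + 6u + 6 = 0, so (y, u) = (6/5, -2).
The Hessian has P_{yy} = 10, P_{uu} = 6, P_{yu} = 5, giving D = 35 > 0 with P_{yy} > 0, so the point is a local minimum.
D = (10)·(6) − (5)^2 = 35.

35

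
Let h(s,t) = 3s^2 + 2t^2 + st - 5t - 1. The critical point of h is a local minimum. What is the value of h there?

∂h/∂s = 6s + t = 0 and ∂h/∂t = s + 4t - 5 = 0, so (s, t) = (-5/23, 30/23).
The Hessian has h_{ss} = 6, h_{tt} = 4, h_{st} = 1, giving D = 23 > 0 with h_{ss} > 0, so the point is a local minimum.
h(-5/23, 30/23) = -98/23.

-98/23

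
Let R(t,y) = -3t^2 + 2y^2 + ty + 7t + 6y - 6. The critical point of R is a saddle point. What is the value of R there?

∂R/∂t = -6t + y + 7 = 0 and ∂R/∂y = t + 4y + 6 = 0, so (t, y) = (22/25, -43/25).
The Hessian has R_{tt} = -6, R_{yy} = 4, R_{ty} = 1, giving D = -25 < 0, so the point is a saddle point.
R(22/25, -43/25) = -202/25.

-202/25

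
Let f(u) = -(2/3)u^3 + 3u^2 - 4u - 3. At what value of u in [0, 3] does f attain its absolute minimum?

3

Differentiating, f'(u) = -2u^2 + 6u - 4; which vanishes at u = 1 and u = 2.
Compare values at every candidate in [0, 3]: f(0) = -3,  f(1) = -14/3,  f(2) = -13/3,  f(3) = -6.
So the minimum is f(3) = -6.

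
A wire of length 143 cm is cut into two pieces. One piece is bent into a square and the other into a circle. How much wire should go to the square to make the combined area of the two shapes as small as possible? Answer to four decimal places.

80.0942

Let x be the length used for the square. Square side x/4; circle radius (143−x)/(2π).
A(x) = (x/4)² + π·((143−x)/(2π))² = x²/16 + (143−x)²/(4π) for 0 ≤ x ≤ 143. A'(x) = x/8 − (143−x)/(2π) = 0 gives x = 4·143/(π+4) ≈ 80.0942.
A'' = 1/8 + 1/(2π) > 0, so this gives the minimum combined area; x ≈ 80.0942 cm to the square.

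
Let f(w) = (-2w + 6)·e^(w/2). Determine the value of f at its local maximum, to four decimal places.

Differentiating with the product rule gives f'(w) = (-w + 1)·e^(w/2). Since e^(w/2) > 0, the only critical point is w = 1.
f''(1) has the same sign as -1 < 0, so this is a local maximum.
f(1) = (4)·e^(1/2) ≈ 6.5949.

6.5949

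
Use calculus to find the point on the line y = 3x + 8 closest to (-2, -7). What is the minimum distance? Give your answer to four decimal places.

2.8460

Minimize D(x)^2 = (x + 2)^2 + (3x + 15)^2.
d/dx[D^2] = 2(x + 2) + 2·3·(3x + 15) = 0 ⇒ x = -47/10.
Then y = -61/10 and the distance is √(81/10) ≈ 2.8460.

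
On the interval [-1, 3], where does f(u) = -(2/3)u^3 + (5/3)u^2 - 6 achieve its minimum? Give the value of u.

3

f'(u) = -2u^2 + (10/3)u, which vanishes at u = 0 and u = 5/3.
Candidates: f(-1) = -11/3, f(0) = -6, f(5/3) = -361/81, f(3) = -9.
The minimum over the interval is -9, attained at u = 3.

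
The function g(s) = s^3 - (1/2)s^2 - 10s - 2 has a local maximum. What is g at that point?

467/54

g'(s) = 3s^2 - s - 10. Setting g'(s) = 0 gives s ∈ {-5/3, 2}.
g''(s) = 6s - 1. g''(-5/3) = -11 < 0 ⇒ local maximum; g''(2) = 11 > 0 ⇒ local minimum.
The local maximum is g(-5/3) = 467/54.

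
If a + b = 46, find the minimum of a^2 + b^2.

With a + b = 46, a^2 + b^2 = a^2 + (46 − a)^2.
The derivative 2a − 2(46 − a) = 4a − 92 vanishes at a = 23; second derivative 4 > 0, a minimum.
The minimum is 2·(23)^2 = 1058.

1058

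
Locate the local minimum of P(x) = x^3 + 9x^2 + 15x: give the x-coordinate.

-1

P'(x) = 3x^2 + 18x + 15. Setting P'(x) = 0 gives x ∈ {-5, -1}.
P''(x) = 6x + 18. P''(-5) = -12 < 0 ⇒ local maximum; P''(-1) = 12 > 0 ⇒ local minimum.
The local minimum is P(-1) = -7.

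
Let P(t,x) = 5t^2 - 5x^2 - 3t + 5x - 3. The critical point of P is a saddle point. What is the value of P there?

-11/5

∂P/∂t = 10t - 3 = 0 and ∂P/∂x = -10x + 5 = 0, so (t, x) = (3/10, 1/2).
The Hessian has P_{tt} = 10, P_{xx} = -10, P_{tx} = 0, giving D = -100 < 0, so the point is a saddle point.
P(3/10, 1/2) = -11/5.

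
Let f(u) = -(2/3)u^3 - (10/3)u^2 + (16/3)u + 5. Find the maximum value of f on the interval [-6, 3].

The derivative is -2u^2 - (20/3)u + 16/3, which vanishes at u = -4 and u = 2/3.
Candidates: f(-6) = -3; f(-4) = -27; f(2/3) = 557/81; f(3) = -27.
Hence the absolute maximum is 557/81 at u = 2/3.

557/81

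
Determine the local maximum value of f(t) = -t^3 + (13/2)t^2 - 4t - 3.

Critical points: f'(t) = -3t^2 + 13t - 4 vanishes at t = 1/3, 4.
f''(t) = -6t + 13. f''(1/3) = 11 > 0 ⇒ local minimum; f''(4) = -11 < 0 ⇒ local maximum.
Thus f has its local maximum at t = 4, with value 21.

21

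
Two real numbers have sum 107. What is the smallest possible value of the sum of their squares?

With a + b = 107, a^2 + b^2 = a^2 + (107 − a)^2.
The derivative 2a − 2(107 − a) = 4a − 214 vanishes at a = 107/2; second derivative 4 > 0, a minimum.
The minimum is 2·(107/2)^2 = 11449/2.

11449/2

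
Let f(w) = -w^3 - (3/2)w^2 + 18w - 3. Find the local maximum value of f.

f'(w) = -3w^2 - 3w + 18 = 0 at w = -3, 2.
Since f''(w) = -6w - 3, we get f''(-3) = 15 > 0 ⇒ local minimum; f''(2) = -15 < 0 ⇒ local maximum.
So the local maximum value is f(2) = 19.

19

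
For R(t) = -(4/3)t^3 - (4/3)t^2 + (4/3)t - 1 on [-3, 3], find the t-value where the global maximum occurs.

-3

The derivative is -4t^2 - (8/3)t + 4/3, which vanishes at t = -1 and t = 1/3.
Candidates: R(-3) = 19,  R(-1) = -7/3,  R(1/3) = -61/81,  R(3) = -45.
So the maximum is R(-3) = 19.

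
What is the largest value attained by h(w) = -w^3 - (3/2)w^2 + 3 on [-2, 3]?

Differentiating, h'(w) = -3w^2 - 3w; which vanishes at w = -1 and w = 0.
Candidates: h(-2) = 5; h(-1) = 5/2; h(0) = 3; h(3) = -75/2.
Hence the absolute maximum is 5 at w = -2.

5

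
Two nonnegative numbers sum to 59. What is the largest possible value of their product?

3481/4

With x + y = 59, the product is P(x) = x(59 − x).
P'(x) = 59 − 2x = 0 gives x = 59/2; P'' = −2 < 0, so this is the maximum.
P = 59/2·59/2 = 3481/4.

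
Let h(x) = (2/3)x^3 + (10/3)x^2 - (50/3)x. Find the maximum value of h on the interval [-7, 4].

250/3

The derivative is 2x^2 + (20/3)x - 50/3, which vanishes at x = -5 and x = 5/3.
Compare values at every candidate in [-7, 4]: h(-7) = 154/3,  h(-5) = 250/3,  h(5/3) = -1250/81,  h(4) = 88/3.
So the maximum is h(-5) = 250/3.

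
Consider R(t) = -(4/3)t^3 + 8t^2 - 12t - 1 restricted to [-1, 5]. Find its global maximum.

R'(t) = -4t^2 + 16t - 12, which vanishes at t = 1 and t = 3.
Compare values at every candidate in [-1, 5]: R(-1) = 61/3; R(1) = -19/3; R(3) = -1; R(5) = -83/3.
The maximum over the interval is 61/3, attained at t = -1.

61/3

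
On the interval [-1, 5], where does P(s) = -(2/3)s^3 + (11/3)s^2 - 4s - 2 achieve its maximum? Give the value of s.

The derivative is -2s^2 + (22/3)s - 4, which vanishes at s = 2/3 and s = 3.
Candidates: P(-1) = 19/3; P(2/3) = -262/81; P(3) = 1; P(5) = -41/3.
So the maximum is P(-1) = 19/3.

-1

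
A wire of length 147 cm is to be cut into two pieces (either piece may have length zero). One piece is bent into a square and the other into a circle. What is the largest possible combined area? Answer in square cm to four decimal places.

Let x be the length used for the square. Square side x/4; circle radius (147−x)/(2π).
A(x) = (x/4)² + π·((147−x)/(2π))² = x²/16 + (147−x)²/(4π) for 0 ≤ x ≤ 147. A'(x) = x/8 − (147−x)/(2π) = 0 gives x = 4·147/(π+4) ≈ 82.3346.
A'' > 0, so the interior critical point is a minimum; the maximum is at an endpoint. A(0) = 1719.5896 and A(147) = 1350.5625, so the largest area is 1719.5896.

1719.5896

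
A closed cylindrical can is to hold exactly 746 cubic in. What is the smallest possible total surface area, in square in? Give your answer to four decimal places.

With radius r and height h, πr²h = 746 so h = 746/(πr²), and S(r) = 2πr² + 2πrh = 2πr² + 2·746/r.
S'(r) = 4πr − 2·746/r² = 0 ⇒ r³ = 746/(2π), so r ≈ 4.9150 and h = 2r ≈ 9.8299.
S''(r) = 4π + 4·746/r³ > 0, so this is the minimum; S ≈ 455.3449.

455.3449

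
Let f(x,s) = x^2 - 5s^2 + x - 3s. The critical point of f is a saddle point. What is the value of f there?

1/5

∂f/∂x = 2x + 1 = 0 and ∂f/∂s = -10s - 3 = 0, so (x, s) = (-1/2, -3/10).
The Hessian has f_{xx} = 2, f_{ss} = -10, f_{xs} = 0, giving D = -20 < 0, so the point is a saddle point.
f(-1/2, -3/10) = 1/5.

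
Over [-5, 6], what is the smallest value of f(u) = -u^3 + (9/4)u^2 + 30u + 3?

Differentiating, f'(u) = -3u^2 + (9/2)u + 30; which vanishes at u = -5/2 and u = 4.
Evaluating at the critical points and endpoints: f(-5) = 137/4, f(-5/2) = -677/16, f(4) = 95, f(6) = 48.
The minimum over the interval is -677/16, attained at u = -5/2.

-677/16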